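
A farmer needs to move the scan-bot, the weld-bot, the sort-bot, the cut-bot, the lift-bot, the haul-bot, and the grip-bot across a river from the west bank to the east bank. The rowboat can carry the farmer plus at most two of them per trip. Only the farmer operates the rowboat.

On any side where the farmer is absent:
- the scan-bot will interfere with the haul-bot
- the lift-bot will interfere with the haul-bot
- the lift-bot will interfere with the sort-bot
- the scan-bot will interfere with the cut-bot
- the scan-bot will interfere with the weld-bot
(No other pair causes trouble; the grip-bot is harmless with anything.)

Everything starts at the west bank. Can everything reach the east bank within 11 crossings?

Yes

Yes — this plan uses 9 crossings (≤ 11):
1. Farmer goes to the east bank with the lift-bot and the scan-bot.
2. Farmer goes back to the west bank alone.
3. Farmer goes to the east bank with the weld-bot.
4. Farmer goes back to the west bank with the scan-bot.
5. Farmer goes to the east bank with the cut-bot and the haul-bot.
6. Farmer goes back to the west bank with the lift-bot.
7. Farmer goes to the east bank with the grip-bot and the sort-bot.
8. Farmer goes back to the west bank alone.
9. Farmer goes to the east bank with the lift-bot and the scan-bot.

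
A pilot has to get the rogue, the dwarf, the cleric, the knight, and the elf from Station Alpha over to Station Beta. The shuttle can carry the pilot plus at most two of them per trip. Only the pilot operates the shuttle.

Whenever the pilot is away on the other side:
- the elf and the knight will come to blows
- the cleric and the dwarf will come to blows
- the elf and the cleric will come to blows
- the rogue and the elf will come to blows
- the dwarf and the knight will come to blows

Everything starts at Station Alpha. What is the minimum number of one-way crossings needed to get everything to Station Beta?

7

Counting alone: the pilot can take at most 2 across per trip to Station Beta, so moving all 5 needs at least 3 loaded trips out, with a return between consecutive ones — at least 5 crossings.
The safety rule pushes this higher. Following every safe sequence of crossings, the most of the 5 that can be at Station Beta as the shuttle arrives there on crossing 5 is 4 — never all 5.
So no plan with fewer than 7 crossings exists, and this one achieves 7:
1. Pilot goes to Station Beta with the dwarf and the elf.  [Station Alpha: the cleric, the knight, the rogue | Station Beta: the dwarf, the elf]
2. Pilot goes back to Station Alpha alone.  [Station Alpha: the cleric, the knight, the rogue | Station Beta: the dwarf, the elf]
3. Pilot goes to Station Beta with the rogue.  [Station Alpha: the cleric, the knight | Station Beta: the dwarf, the elf, the rogue]
4. Pilot goes back to Station Alpha with the elf.  [Station Alpha: the cleric, the elf, the knight | Station Beta: the dwarf, the rogue]
5. Pilot goes to Station Beta with the cleric and the knight.  [Station Alpha: the elf | Station Beta: the cleric, the dwarf, the knight, the rogue]
6. Pilot goes back to Station Alpha with the dwarf.  [Station Alpha: the dwarf, the elf | Station Beta: the cleric, the knight, the rogue]
7. Pilot goes to Station Beta with the dwarf and the elf.  [Station Alpha: — | Station Beta: the cleric, the dwarf, the elf, the knight, the rogue]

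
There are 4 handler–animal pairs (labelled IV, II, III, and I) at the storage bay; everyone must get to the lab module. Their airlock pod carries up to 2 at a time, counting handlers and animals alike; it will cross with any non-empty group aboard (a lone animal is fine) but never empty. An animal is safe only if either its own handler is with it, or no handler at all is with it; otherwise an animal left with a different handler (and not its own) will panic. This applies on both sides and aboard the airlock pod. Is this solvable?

No

Following every safe sequence of crossings from the start, the most of the 8 that can be at the lab module as the airlock pod arrives there on crossings 1, 3, 5 is 2, 3, 4 respectively; the best ever achieved is 4 of 8.
From crossing 7 on, no configuration arises that was not already reachable earlier: only 44 distinct safe configurations (who is on which side, and where the airlock pod is) can ever be reached, none of them has everyone across, and every continuation just revisits them. So no valid plan exists.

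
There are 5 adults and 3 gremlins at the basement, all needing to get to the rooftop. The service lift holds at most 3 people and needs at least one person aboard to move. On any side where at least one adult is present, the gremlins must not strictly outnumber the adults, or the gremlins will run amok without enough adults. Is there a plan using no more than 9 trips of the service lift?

Yes

Yes — this plan uses 7 crossings (≤ 9):
1. 2 gremlins → the rooftop.  (the basement: 5A 1G; the rooftop: 0A 2G)
2. 1 gremlin ← the basement.  (the basement: 5A 2G; the rooftop: 0A 1G)
3. 2 adults and 1 gremlin → the rooftop.  (the basement: 3A 1G; the rooftop: 2A 2G)
4. 1 gremlin ← the basement.  (the basement: 3A 2G; the rooftop: 2A 1G)
5. 1 adult and 2 gremlins → the rooftop.  (the basement: 2A 0G; the rooftop: 3A 3G)
6. 1 gremlin ← the basement.  (the basement: 2A 1G; the rooftop: 3A 2G)
7. 2 adults and 1 gremlin → the rooftop.  (the basement: 0A 0G; the rooftop: 5A 3G)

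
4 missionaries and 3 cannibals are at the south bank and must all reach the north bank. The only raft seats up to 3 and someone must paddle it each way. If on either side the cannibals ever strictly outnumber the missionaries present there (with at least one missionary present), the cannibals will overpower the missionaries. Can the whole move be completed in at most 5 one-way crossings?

Yes — this plan uses 5 crossings (≤ 5):
1. 3 cannibals → the north bank.  (the south bank: 4M 0C; the north bank: 0M 3C)
2. 1 cannibal ← the south bank.  (the south bank: 4M 1C; the north bank: 0M 2C)
3. 3 missionaries → the north bank.  (the south bank: 1M 1C; the north bank: 3M 2C)
4. 1 missionary ← the south bank.  (the south bank: 2M 1C; the north bank: 2M 2C)
5. 2 missionaries and 1 cannibal → the north bank.  (the south bank: 0M 0C; the north bank: 4M 3C)

Yes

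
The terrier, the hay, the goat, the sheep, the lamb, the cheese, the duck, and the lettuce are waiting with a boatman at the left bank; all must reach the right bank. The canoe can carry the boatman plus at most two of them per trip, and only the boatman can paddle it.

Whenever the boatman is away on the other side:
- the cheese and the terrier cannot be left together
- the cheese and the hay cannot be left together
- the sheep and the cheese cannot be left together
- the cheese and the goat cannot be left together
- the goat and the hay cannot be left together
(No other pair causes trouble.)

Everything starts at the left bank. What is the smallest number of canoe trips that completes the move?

Counting alone: the boatman can take at most 2 across per trip to the right bank, so moving all 8 needs at least 4 loaded trips out, with a return between consecutive ones — at least 7 crossings.
The safety rule pushes this higher. Following every safe sequence of crossings, the most of the 8 that can be at the right bank as the canoe arrives there on crossings 7, 9, 11 is 5, 6, 7 respectively — never all 8.
So no plan with fewer than 13 crossings exists, and this one achieves 13:
1. Boatman goes to the right bank with the cheese and the hay.
2. Boatman goes back to the left bank with the hay.
3. Boatman goes to the right bank with the hay and the terrier.
4. Boatman goes back to the left bank with the cheese.
5. Boatman goes to the right bank with the goat and the sheep.
6. Boatman goes back to the left bank with the hay.
7. Boatman goes to the right bank with the hay and the lamb.
8. Boatman goes back to the left bank with the hay.
9. Boatman goes to the right bank with the duck and the hay.
10. Boatman goes back to the left bank with the hay.
11. Boatman goes to the right bank with the hay and the lettuce.
12. Boatman goes back to the left bank with the hay.
13. Boatman goes to the right bank with the cheese and the hay.

13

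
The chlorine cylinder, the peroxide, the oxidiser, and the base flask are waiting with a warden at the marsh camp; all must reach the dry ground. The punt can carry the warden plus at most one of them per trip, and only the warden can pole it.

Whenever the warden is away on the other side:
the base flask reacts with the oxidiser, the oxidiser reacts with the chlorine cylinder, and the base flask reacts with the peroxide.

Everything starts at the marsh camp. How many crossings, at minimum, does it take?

impossible

Whatever the first load, the items left behind include a forbidden pair without the warden. No opening move is safe, so no plan exists.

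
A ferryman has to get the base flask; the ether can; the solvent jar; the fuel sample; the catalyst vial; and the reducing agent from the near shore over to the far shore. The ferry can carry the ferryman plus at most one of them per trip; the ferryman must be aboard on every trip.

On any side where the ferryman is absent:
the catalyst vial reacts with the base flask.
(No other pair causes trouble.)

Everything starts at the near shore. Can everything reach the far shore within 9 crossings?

No

Counting alone: the ferryman can take at most 1 across per trip to the far shore, so moving all 6 needs at least 6 loaded trips out, with a return between consecutive ones — at least 11 crossings.
Since 9 < 11, 9 crossings cannot be enough. (The shortest complete plan in fact takes 11:)
1. Ferryman goes to the far shore with the base flask.
2. Ferryman goes back to the near shore alone.
3. Ferryman goes to the far shore with the ether can.
4. Ferryman goes back to the near shore alone.
5. Ferryman goes to the far shore with the solvent jar.
6. Ferryman goes back to the near shore alone.
7. Ferryman goes to the far shore with the fuel sample.
8. Ferryman goes back to the near shore alone.
9. Ferryman goes to the far shore with the reducing agent.
10. Ferryman goes back to the near shore alone.
11. Ferryman goes to the far shore with the catalyst vial.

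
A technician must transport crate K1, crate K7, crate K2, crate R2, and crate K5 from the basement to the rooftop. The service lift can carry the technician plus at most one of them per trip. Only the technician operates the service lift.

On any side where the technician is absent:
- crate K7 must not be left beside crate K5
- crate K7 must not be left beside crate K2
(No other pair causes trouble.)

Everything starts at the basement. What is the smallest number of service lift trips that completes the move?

Counting alone: the technician can take at most 1 across per trip to the rooftop, so moving all 5 needs at least 5 loaded trips out, with a return between consecutive ones — at least 9 crossings.
The safety rule pushes this higher. Following every safe sequence of crossings, the most of the 5 that can be at the rooftop as the service lift arrives there on crossing 9 is 4 — never all 5.
So no plan with fewer than 11 crossings exists, and this one achieves 11:
1. Technician goes to the rooftop with crate K7.  [the basement: crate K1, crate K2, crate K5, crate R2 | the rooftop: crate K7]
2. Technician goes back to the basement alone.  [the basement: crate K1, crate K2, crate K5, crate R2 | the rooftop: crate K7]
3. Technician goes to the rooftop with crate K1.  [the basement: crate K2, crate K5, crate R2 | the rooftop: crate K1, crate K7]
4. Technician goes back to the basement alone.  [the basement: crate K2, crate K5, crate R2 | the rooftop: crate K1, crate K7]
5. Technician goes to the rooftop with crate K2.  [the basement: crate K5, crate R2 | the rooftop: crate K1, crate K2, crate K7]
6. Technician goes back to the basement with crate K7.  [the basement: crate K5, crate K7, crate R2 | the rooftop: crate K1, crate K2]
7. Technician goes to the rooftop with crate K5.  [the basement: crate K7, crate R2 | the rooftop: crate K1, crate K2, crate K5]
8. Technician goes back to the basement alone.  [the basement: crate K7, crate R2 | the rooftop: crate K1, crate K2, crate K5]
9. Technician goes to the rooftop with crate R2.  [the basement: crate K7 | the rooftop: crate K1, crate K2, crate K5, crate R2]
10. Technician goes back to the basement alone.  [the basement: crate K7 | the rooftop: crate K1, crate K2, crate K5, crate R2]
11. Technician goes to the rooftop with crate K7.  [the basement: — | the rooftop: crate K1, crate K2, crate K5, crate K7, crate R2]

11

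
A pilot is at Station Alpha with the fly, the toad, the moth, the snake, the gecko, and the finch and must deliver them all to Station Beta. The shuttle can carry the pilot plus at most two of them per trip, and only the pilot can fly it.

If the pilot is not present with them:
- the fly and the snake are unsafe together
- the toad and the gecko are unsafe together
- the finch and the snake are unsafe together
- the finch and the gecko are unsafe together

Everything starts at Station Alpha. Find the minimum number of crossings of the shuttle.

7

Counting alone: the pilot can take at most 2 across per trip to Station Beta, so moving all 6 needs at least 3 loaded trips out, with a return between consecutive ones — at least 5 crossings.
The safety rule pushes this higher. Following every safe sequence of crossings, the most of the 6 that can be at Station Beta as the shuttle arrives there on crossing 5 is 5 — never all 6.
So no plan with fewer than 7 crossings exists, and this one achieves 7:
1. Pilot goes to Station Beta with the gecko and the snake.
2. Pilot goes back to Station Alpha alone.
3. Pilot goes to Station Beta with the fly and the toad.
4. Pilot goes back to Station Alpha with the gecko and the snake.
5. Pilot goes to Station Beta with the finch and the moth.
6. Pilot goes back to Station Alpha alone.
7. Pilot goes to Station Beta with the gecko and the snake.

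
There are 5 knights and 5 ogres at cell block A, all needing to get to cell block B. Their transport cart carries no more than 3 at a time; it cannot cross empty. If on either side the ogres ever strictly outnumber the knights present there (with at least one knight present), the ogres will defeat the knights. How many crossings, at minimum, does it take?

Counting alone: each trip to cell block B takes at most 3 across and each return brings at least 1 back, so after t trips out (and t−1 returns) at most 3t − (t−1) of the 10 are across; that first reaches 10 at t = 5, so at least 9 crossings are needed.
The safety rule pushes this higher. Following every safe sequence of crossings, the most of the 10 that can be at cell block B as the transport cart arrives there on crossing 9 is 9 — never all 10.
So no plan with fewer than 11 crossings exists, and this one achieves 11:
1. 2 ogres → cell block B.  (cell block A: 5K 3O; cell block B: 0K 2O)
2. 1 ogre ← cell block A.  (cell block A: 5K 4O; cell block B: 0K 1O)
3. 3 ogres → cell block B.  (cell block A: 5K 1O; cell block B: 0K 4O)
4. 1 ogre ← cell block A.  (cell block A: 5K 2O; cell block B: 0K 3O)
5. 3 knights → cell block B.  (cell block A: 2K 2O; cell block B: 3K 3O)
6. 1 knight and 1 ogre ← cell block A.  (cell block A: 3K 3O; cell block B: 2K 2O)
7. 3 knights → cell block B.  (cell block A: 0K 3O; cell block B: 5K 2O)
8. 1 ogre ← cell block A.  (cell block A: 0K 4O; cell block B: 5K 1O)
9. 2 ogres → cell block B.  (cell block A: 0K 2O; cell block B: 5K 3O)
10. 1 ogre ← cell block A.  (cell block A: 0K 3O; cell block B: 5K 2O)
11. 3 ogres → cell block B.  (cell block A: 0K 0O; cell block B: 5K 5O)

11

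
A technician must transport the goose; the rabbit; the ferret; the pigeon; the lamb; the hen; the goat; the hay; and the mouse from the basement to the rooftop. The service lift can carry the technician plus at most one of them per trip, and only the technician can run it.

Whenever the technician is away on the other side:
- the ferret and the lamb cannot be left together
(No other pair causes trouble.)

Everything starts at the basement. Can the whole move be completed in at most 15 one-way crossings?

Counting alone: the technician can take at most 1 across per trip to the rooftop, so moving all 9 needs at least 9 loaded trips out, with a return between consecutive ones — at least 17 crossings.
Since 15 < 17, 15 crossings cannot be enough. (The shortest complete plan in fact takes 17:)
1. Technician goes to the rooftop with the ferret.  [the basement: the goat, the goose, the hay, the hen, the lamb, the mouse, the pigeon, the rabbit | the rooftop: the ferret]
2. Technician goes back to the basement alone.  [the basement: the goat, the goose, the hay, the hen, the lamb, the mouse, the pigeon, the rabbit | the rooftop: the ferret]
3. Technician goes to the rooftop with the goose.  [the basement: the goat, the hay, the hen, the lamb, the mouse, the pigeon, the rabbit | the rooftop: the ferret, the goose]
4. Technician goes back to the basement alone.  [the basement: the goat, the hay, the hen, the lamb, the mouse, the pigeon, the rabbit | the rooftop: the ferret, the goose]
5. Technician goes to the rooftop with the rabbit.  [the basement: the goat, the hay, the hen, the lamb, the mouse, the pigeon | the rooftop: the ferret, the goose, the rabbit]
6. Technician goes back to the basement alone.  [the basement: the goat, the hay, the hen, the lamb, the mouse, the pigeon | the rooftop: the ferret, the goose, the rabbit]
7. Technician goes to the rooftop with the pigeon.  [the basement: the goat, the hay, the hen, the lamb, the mouse | the rooftop: the ferret, the goose, the pigeon, the rabbit]
8. Technician goes back to the basement alone.  [the basement: the goat, the hay, the hen, the lamb, the mouse | the rooftop: the ferret, the goose, the pigeon, the rabbit]
9. Technician goes to the rooftop with the hen.  [the basement: the goat, the hay, the lamb, the mouse | the rooftop: the ferret, the goose, the hen, the pigeon, the rabbit]
10. Technician goes back to the basement alone.  [the basement: the goat, the hay, the lamb, the mouse | the rooftop: the ferret, the goose, the hen, the pigeon, the rabbit]
11. Technician goes to the rooftop with the goat.  [the basement: the hay, the lamb, the mouse | the rooftop: the ferret, the goat, the goose, the hen, the pigeon, the rabbit]
12. Technician goes back to the basement alone.  [the basement: the hay, the lamb, the mouse | the rooftop: the ferret, the goat, the goose, the hen, the pigeon, the rabbit]
13. Technician goes to the rooftop with the hay.  [the basement: the lamb, the mouse | the rooftop: the ferret, the goat, the goose, the hay, the hen, the pigeon, the rabbit]
14. Technician goes back to the basement alone.  [the basement: the lamb, the mouse | the rooftop: the ferret, the goat, the goose, the hay, the hen, the pigeon, the rabbit]
15. Technician goes to the rooftop with the mouse.  [the basement: the lamb | the rooftop: the ferret, the goat, the goose, the hay, the hen, the mouse, the pigeon, the rabbit]
16. Technician goes back to the basement alone.  [the basement: the lamb | the rooftop: the ferret, the goat, the goose, the hay, the hen, the mouse, the pigeon, the rabbit]
17. Technician goes to the rooftop with the lamb.  [the basement: — | the rooftop: the ferret, the goat, the goose, the hay, the hen, the lamb, the mouse, the pigeon, the rabbit]

No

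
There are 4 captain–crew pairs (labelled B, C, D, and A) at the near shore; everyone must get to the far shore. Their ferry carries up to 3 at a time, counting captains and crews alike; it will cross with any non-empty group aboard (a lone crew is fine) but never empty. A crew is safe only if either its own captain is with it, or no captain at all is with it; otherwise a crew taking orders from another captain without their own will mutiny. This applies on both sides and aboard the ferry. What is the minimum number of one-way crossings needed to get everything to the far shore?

9

Counting alone: each trip to the far shore takes at most 3 across and each return brings at least 1 back, so after t trips out (and t−1 returns) at most 3t − (t−1) of the 8 are across; that first reaches 8 at t = 4, so at least 7 crossings are needed.
The safety rule pushes this higher. Following every safe sequence of crossings, the most of the 8 that can be at the far shore as the ferry arrives there on crossing 7 is 7 — never all 8.
So no plan with fewer than 9 crossings exists, and this one achieves 9:
1. captain B and crew B cross → the far shore.
2. captain B crosses ← the near shore.
3. captain B, captain C, and crew C cross → the far shore.
4. captain B and crew B cross ← the near shore.
5. captain A, captain B, and captain D cross → the far shore.
6. crew C crosses ← the near shore.
7. crew B and crew C cross → the far shore.
8. crew B crosses ← the near shore.
9. crew A, crew B, and crew D cross → the far shore.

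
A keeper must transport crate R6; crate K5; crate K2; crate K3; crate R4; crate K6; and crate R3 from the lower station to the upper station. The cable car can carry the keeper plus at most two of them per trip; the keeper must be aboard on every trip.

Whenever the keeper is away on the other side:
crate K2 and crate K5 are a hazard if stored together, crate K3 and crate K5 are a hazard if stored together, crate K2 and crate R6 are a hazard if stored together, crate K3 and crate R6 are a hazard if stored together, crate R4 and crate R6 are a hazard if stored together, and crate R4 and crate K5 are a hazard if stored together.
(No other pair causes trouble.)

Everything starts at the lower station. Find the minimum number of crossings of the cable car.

Counting alone: the keeper can take at most 2 across per trip to the upper station, so moving all 7 needs at least 4 loaded trips out, with a return between consecutive ones — at least 7 crossings.
The safety rule pushes this higher. Following every safe sequence of crossings, the most of the 7 that can be at the upper station as the cable car arrives there on crossing 7 is 6 — never all 7.
So no plan with fewer than 9 crossings exists, and this one achieves 9:
1. Keeper goes to the upper station with crate K5 and crate R6.
2. Keeper goes back to the lower station alone.
3. Keeper goes to the upper station with crate K2.
4. Keeper goes back to the lower station with crate K5 and crate R6.
5. Keeper goes to the upper station with crate K3 and crate R4.
6. Keeper goes back to the lower station alone.
7. Keeper goes to the upper station with crate K6 and crate R3.
8. Keeper goes back to the lower station alone.
9. Keeper goes to the upper station with crate K5 and crate R6.

9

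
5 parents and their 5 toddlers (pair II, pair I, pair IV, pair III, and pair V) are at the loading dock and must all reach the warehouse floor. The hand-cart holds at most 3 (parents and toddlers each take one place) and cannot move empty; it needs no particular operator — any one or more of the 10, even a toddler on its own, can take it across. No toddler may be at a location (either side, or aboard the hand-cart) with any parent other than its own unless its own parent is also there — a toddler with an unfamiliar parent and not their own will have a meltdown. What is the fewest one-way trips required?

11

Counting alone: each trip to the warehouse floor takes at most 3 across and each return brings at least 1 back, so after t trips out (and t−1 returns) at most 3t − (t−1) of the 10 are across; that first reaches 10 at t = 5, so at least 9 crossings are needed.
The safety rule pushes this higher. Following every safe sequence of crossings, the most of the 10 that can be at the warehouse floor as the hand-cart arrives there on crossing 9 is 9 — never all 10.
So no plan with fewer than 11 crossings exists, and this one achieves 11:
1. parent II and toddler II cross → the warehouse floor.
2. parent II crosses ← the loading dock.
3. toddler I, toddler III, and toddler IV cross → the warehouse floor.
4. toddler II crosses ← the loading dock.
5. parent I, parent III, and parent IV cross → the warehouse floor.
6. parent I and toddler I cross ← the loading dock.
7. parent I, parent II, and parent V cross → the warehouse floor.
8. toddler IV crosses ← the loading dock.
9. toddler I and toddler II cross → the warehouse floor.
10. toddler II crosses ← the loading dock.
11. toddler II, toddler IV, and toddler V cross → the warehouse floor.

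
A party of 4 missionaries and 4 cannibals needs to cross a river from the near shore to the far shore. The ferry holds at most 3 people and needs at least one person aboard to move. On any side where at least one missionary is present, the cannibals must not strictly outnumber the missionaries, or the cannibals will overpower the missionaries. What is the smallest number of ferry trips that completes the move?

Counting alone: each trip to the far shore takes at most 3 across and each return brings at least 1 back, so after t trips out (and t−1 returns) at most 3t − (t−1) of the 8 are across; that first reaches 8 at t = 4, so at least 7 crossings are needed.
The safety rule pushes this higher. Following every safe sequence of crossings, the most of the 8 that can be at the far shore as the ferry arrives there on crossing 7 is 7 — never all 8.
So no plan with fewer than 9 crossings exists, and this one achieves 9:
1. 2 cannibals → the far shore.  (the near shore: 4M 2C; the far shore: 0M 2C)
2. 1 cannibal ← the near shore.  (the near shore: 4M 3C; the far shore: 0M 1C)
3. 3 cannibals → the far shore.  (the near shore: 4M 0C; the far shore: 0M 4C)
4. 1 cannibal ← the near shore.  (the near shore: 4M 1C; the far shore: 0M 3C)
5. 3 missionaries → the far shore.  (the near shore: 1M 1C; the far shore: 3M 3C)
6. 1 missionary and 1 cannibal ← the near shore.  (the near shore: 2M 2C; the far shore: 2M 2C)
7. 2 missionaries → the far shore.  (the near shore: 0M 2C; the far shore: 4M 2C)
8. 1 cannibal ← the near shore.  (the near shore: 0M 3C; the far shore: 4M 1C)
9. 3 cannibals → the far shore.  (the near shore: 0M 0C; the far shore: 4M 4C)

9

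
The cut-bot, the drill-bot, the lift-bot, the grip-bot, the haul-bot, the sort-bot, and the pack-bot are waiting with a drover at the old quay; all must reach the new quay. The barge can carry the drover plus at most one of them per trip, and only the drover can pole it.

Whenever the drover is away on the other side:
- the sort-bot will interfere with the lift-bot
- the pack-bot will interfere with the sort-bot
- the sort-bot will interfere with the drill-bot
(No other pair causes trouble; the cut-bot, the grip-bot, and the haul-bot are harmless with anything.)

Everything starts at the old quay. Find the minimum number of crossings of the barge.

impossible

Following every safe sequence of crossings from the start, the most of the 7 that can be at the new quay as the barge arrives there on crossings 1, 3, 5, 7, 9 is 1, 2, 3, 4, 5 respectively; the best ever achieved is 5 of 7.
From crossing 11 on, no configuration arises that was not already reachable earlier: only 72 distinct safe configurations (who is on which side, and where the barge is) can ever be reached, none of them has everyone across, and every continuation just revisits them. So no valid plan exists.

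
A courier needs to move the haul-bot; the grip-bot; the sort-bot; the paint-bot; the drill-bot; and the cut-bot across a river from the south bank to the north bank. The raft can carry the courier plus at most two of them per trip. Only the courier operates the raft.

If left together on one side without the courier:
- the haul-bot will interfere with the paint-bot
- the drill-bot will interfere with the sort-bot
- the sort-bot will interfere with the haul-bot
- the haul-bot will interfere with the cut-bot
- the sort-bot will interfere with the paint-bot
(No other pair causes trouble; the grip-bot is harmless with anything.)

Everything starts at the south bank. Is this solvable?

1. Courier goes to the north bank with the haul-bot and the sort-bot.  [the south bank: the cut-bot, the drill-bot, the grip-bot, the paint-bot | the north bank: the haul-bot, the sort-bot]
2. Courier goes back to the south bank with the haul-bot.  [the south bank: the cut-bot, the drill-bot, the grip-bot, the haul-bot, the paint-bot | the north bank: the sort-bot]
3. Courier goes to the north bank with the grip-bot and the haul-bot.  [the south bank: the cut-bot, the drill-bot, the paint-bot | the north bank: the grip-bot, the haul-bot, the sort-bot]
4. Courier goes back to the south bank with the haul-bot.  [the south bank: the cut-bot, the drill-bot, the haul-bot, the paint-bot | the north bank: the grip-bot, the sort-bot]
5. Courier goes to the north bank with the drill-bot and the haul-bot.  [the south bank: the cut-bot, the paint-bot | the north bank: the drill-bot, the grip-bot, the haul-bot, the sort-bot]
6. Courier goes back to the south bank with the sort-bot.  [the south bank: the cut-bot, the paint-bot, the sort-bot | the north bank: the drill-bot, the grip-bot, the haul-bot]
7. Courier goes to the north bank with the cut-bot and the paint-bot.  [the south bank: the sort-bot | the north bank: the cut-bot, the drill-bot, the grip-bot, the haul-bot, the paint-bot]
8. Courier goes back to the south bank with the haul-bot.  [the south bank: the haul-bot, the sort-bot | the north bank: the cut-bot, the drill-bot, the grip-bot, the paint-bot]
9. Courier goes to the north bank with the haul-bot and the sort-bot.  [the south bank: — | the north bank: the cut-bot, the drill-bot, the grip-bot, the haul-bot, the paint-bot, the sort-bot]

Yes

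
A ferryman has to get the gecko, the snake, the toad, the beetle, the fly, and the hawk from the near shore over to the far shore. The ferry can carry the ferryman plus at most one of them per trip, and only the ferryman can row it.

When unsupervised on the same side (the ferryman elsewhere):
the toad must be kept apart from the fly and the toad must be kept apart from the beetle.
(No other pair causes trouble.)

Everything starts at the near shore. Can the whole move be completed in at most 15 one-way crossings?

Yes — this plan uses 13 crossings (≤ 15):
1. Ferryman goes to the far shore with the toad.  [the near shore: the beetle, the fly, the gecko, the hawk, the snake | the far shore: the toad]
2. Ferryman goes back to the near shore alone.  [the near shore: the beetle, the fly, the gecko, the hawk, the snake | the far shore: the toad]
3. Ferryman goes to the far shore with the gecko.  [the near shore: the beetle, the fly, the hawk, the snake | the far shore: the gecko, the toad]
4. Ferryman goes back to the near shore alone.  [the near shore: the beetle, the fly, the hawk, the snake | the far shore: the gecko, the toad]
5. Ferryman goes to the far shore with the snake.  [the near shore: the beetle, the fly, the hawk | the far shore: the gecko, the snake, the toad]
6. Ferryman goes back to the near shore alone.  [the near shore: the beetle, the fly, the hawk | the far shore: the gecko, the snake, the toad]
7. Ferryman goes to the far shore with the beetle.  [the near shore: the fly, the hawk | the far shore: the beetle, the gecko, the snake, the toad]
8. Ferryman goes back to the near shore with the toad.  [the near shore: the fly, the hawk, the toad | the far shore: the beetle, the gecko, the snake]
9. Ferryman goes to the far shore with the fly.  [the near shore: the hawk, the toad | the far shore: the beetle, the fly, the gecko, the snake]
10. Ferryman goes back to the near shore alone.  [the near shore: the hawk, the toad | the far shore: the beetle, the fly, the gecko, the snake]
11. Ferryman goes to the far shore with the hawk.  [the near shore: the toad | the far shore: the beetle, the fly, the gecko, the hawk, the snake]
12. Ferryman goes back to the near shore alone.  [the near shore: the toad | the far shore: the beetle, the fly, the gecko, the hawk, the snake]
13. Ferryman goes to the far shore with the toad.  [the near shore: — | the far shore: the beetle, the fly, the gecko, the hawk, the snake, the toad]

Yes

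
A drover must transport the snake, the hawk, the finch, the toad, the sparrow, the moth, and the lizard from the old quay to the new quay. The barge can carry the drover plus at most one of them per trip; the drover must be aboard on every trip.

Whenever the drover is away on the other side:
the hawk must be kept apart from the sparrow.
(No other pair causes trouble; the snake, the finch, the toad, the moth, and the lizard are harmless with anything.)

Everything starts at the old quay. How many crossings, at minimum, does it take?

13

Counting alone: the drover can take at most 1 across per trip to the new quay, so moving all 7 needs at least 7 loaded trips out, with a return between consecutive ones — at least 13 crossings.
The plan below uses exactly 13 crossings, so it is optimal:
1. Drover goes to the new quay with the hawk.
2. Drover goes back to the old quay alone.
3. Drover goes to the new quay with the snake.
4. Drover goes back to the old quay alone.
5. Drover goes to the new quay with the finch.
6. Drover goes back to the old quay alone.
7. Drover goes to the new quay with the toad.
8. Drover goes back to the old quay alone.
9. Drover goes to the new quay with the moth.
10. Drover goes back to the old quay alone.
11. Drover goes to the new quay with the lizard.
12. Drover goes back to the old quay alone.
13. Drover goes to the new quay with the sparrow.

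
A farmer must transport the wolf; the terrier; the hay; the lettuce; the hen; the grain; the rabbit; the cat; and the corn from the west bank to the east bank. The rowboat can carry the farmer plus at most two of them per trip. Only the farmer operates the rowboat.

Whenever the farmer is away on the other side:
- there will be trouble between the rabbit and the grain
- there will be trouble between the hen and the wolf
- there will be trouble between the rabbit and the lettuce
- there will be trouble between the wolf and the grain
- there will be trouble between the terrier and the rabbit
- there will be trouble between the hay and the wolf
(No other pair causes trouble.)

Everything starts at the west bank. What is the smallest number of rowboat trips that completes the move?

Counting alone: the farmer can take at most 2 across per trip to the east bank, so moving all 9 needs at least 5 loaded trips out, with a return between consecutive ones — at least 9 crossings.
The safety rule pushes this higher. Following every safe sequence of crossings, the most of the 9 that can be at the east bank as the rowboat arrives there on crossing 9 is 8 — never all 9.
So no plan with fewer than 11 crossings exists, and this one achieves 11:
1. Farmer goes to the east bank with the rabbit and the wolf.
2. Farmer goes back to the west bank alone.
3. Farmer goes to the east bank with the terrier.
4. Farmer goes back to the west bank with the rabbit.
5. Farmer goes to the east bank with the grain and the lettuce.
6. Farmer goes back to the west bank with the wolf.
7. Farmer goes to the east bank with the hay and the hen.
8. Farmer goes back to the west bank alone.
9. Farmer goes to the east bank with the cat and the corn.
10. Farmer goes back to the west bank alone.
11. Farmer goes to the east bank with the rabbit and the wolf.

11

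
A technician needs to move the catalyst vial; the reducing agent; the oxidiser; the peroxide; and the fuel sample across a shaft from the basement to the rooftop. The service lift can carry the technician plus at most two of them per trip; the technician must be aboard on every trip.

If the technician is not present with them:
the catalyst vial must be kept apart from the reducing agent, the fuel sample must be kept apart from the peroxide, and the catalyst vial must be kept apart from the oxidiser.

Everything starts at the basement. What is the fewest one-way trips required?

5

Counting alone: the technician can take at most 2 across per trip to the rooftop, so moving all 5 needs at least 3 loaded trips out, with a return between consecutive ones — at least 5 crossings.
The plan below uses exactly 5 crossings, so it is optimal:
1. Technician goes to the rooftop with the catalyst vial and the peroxide.  [the basement: the fuel sample, the oxidiser, the reducing agent | the rooftop: the catalyst vial, the peroxide]
2. Technician goes back to the basement alone.  [the basement: the fuel sample, the oxidiser, the reducing agent | the rooftop: the catalyst vial, the peroxide]
3. Technician goes to the rooftop with the oxidiser and the reducing agent.  [the basement: the fuel sample | the rooftop: the catalyst vial, the oxidiser, the peroxide, the reducing agent]
4. Technician goes back to the basement with the catalyst vial.  [the basement: the catalyst vial, the fuel sample | the rooftop: the oxidiser, the peroxide, the reducing agent]
5. Technician goes to the rooftop with the catalyst vial and the fuel sample.  [the basement: — | the rooftop: the catalyst vial, the fuel sample, the oxidiser, the peroxide, the reducing agent]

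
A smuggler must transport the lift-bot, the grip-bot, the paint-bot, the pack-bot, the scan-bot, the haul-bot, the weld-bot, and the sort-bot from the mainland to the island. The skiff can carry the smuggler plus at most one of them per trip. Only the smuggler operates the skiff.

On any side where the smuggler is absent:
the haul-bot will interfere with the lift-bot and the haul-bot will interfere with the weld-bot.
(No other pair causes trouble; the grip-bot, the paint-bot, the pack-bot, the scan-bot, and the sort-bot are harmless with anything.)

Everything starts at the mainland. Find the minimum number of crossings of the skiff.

Counting alone: the smuggler can take at most 1 across per trip to the island, so moving all 8 needs at least 8 loaded trips out, with a return between consecutive ones — at least 15 crossings.
The safety rule pushes this higher. Following every safe sequence of crossings, the most of the 8 that can be at the island as the skiff arrives there on crossing 15 is 7 — never all 8.
So no plan with fewer than 17 crossings exists, and this one achieves 17:
1. Smuggler goes to the island with the haul-bot.  [the mainland: the grip-bot, the lift-bot, the pack-bot, the paint-bot, the scan-bot, the sort-bot, the weld-bot | the island: the haul-bot]
2. Smuggler goes back to the mainland alone.  [the mainland: the grip-bot, the lift-bot, the pack-bot, the paint-bot, the scan-bot, the sort-bot, the weld-bot | the island: the haul-bot]
3. Smuggler goes to the island with the lift-bot.  [the mainland: the grip-bot, the pack-bot, the paint-bot, the scan-bot, the sort-bot, the weld-bot | the island: the haul-bot, the lift-bot]
4. Smuggler goes back to the mainland with the haul-bot.  [the mainland: the grip-bot, the haul-bot, the pack-bot, the paint-bot, the scan-bot, the sort-bot, the weld-bot | the island: the lift-bot]
5. Smuggler goes to the island with the weld-bot.  [the mainland: the grip-bot, the haul-bot, the pack-bot, the paint-bot, the scan-bot, the sort-bot | the island: the lift-bot, the weld-bot]
6. Smuggler goes back to the mainland alone.  [the mainland: the grip-bot, the haul-bot, the pack-bot, the paint-bot, the scan-bot, the sort-bot | the island: the lift-bot, the weld-bot]
7. Smuggler goes to the island with the grip-bot.  [the mainland: the haul-bot, the pack-bot, the paint-bot, the scan-bot, the sort-bot | the island: the grip-bot, the lift-bot, the weld-bot]
8. Smuggler goes back to the mainland alone.  [the mainland: the haul-bot, the pack-bot, the paint-bot, the scan-bot, the sort-bot | the island: the grip-bot, the lift-bot, the weld-bot]
9. Smuggler goes to the island with the paint-bot.  [the mainland: the haul-bot, the pack-bot, the scan-bot, the sort-bot | the island: the grip-bot, the lift-bot, the paint-bot, the weld-bot]
10. Smuggler goes back to the mainland alone.  [the mainland: the haul-bot, the pack-bot, the scan-bot, the sort-bot | the island: the grip-bot, the lift-bot, the paint-bot, the weld-bot]
11. Smuggler goes to the island with the pack-bot.  [the mainland: the haul-bot, the scan-bot, the sort-bot | the island: the grip-bot, the lift-bot, the pack-bot, the paint-bot, the weld-bot]
12. Smuggler goes back to the mainland alone.  [the mainland: the haul-bot, the scan-bot, the sort-bot | the island: the grip-bot, the lift-bot, the pack-bot, the paint-bot, the weld-bot]
13. Smuggler goes to the island with the scan-bot.  [the mainland: the haul-bot, the sort-bot | the island: the grip-bot, the lift-bot, the pack-bot, the paint-bot, the scan-bot, the weld-bot]
14. Smuggler goes back to the mainland alone.  [the mainland: the haul-bot, the sort-bot | the island: the grip-bot, the lift-bot, the pack-bot, the paint-bot, the scan-bot, the weld-bot]
15. Smuggler goes to the island with the sort-bot.  [the mainland: the haul-bot | the island: the grip-bot, the lift-bot, the pack-bot, the paint-bot, the scan-bot, the sort-bot, the weld-bot]
16. Smuggler goes back to the mainland alone.  [the mainland: the haul-bot | the island: the grip-bot, the lift-bot, the pack-bot, the paint-bot, the scan-bot, the sort-bot, the weld-bot]
17. Smuggler goes to the island with the haul-bot.  [the mainland: — | the island: the grip-bot, the haul-bot, the lift-bot, the pack-bot, the paint-bot, the scan-bot, the sort-bot, the weld-bot]

17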